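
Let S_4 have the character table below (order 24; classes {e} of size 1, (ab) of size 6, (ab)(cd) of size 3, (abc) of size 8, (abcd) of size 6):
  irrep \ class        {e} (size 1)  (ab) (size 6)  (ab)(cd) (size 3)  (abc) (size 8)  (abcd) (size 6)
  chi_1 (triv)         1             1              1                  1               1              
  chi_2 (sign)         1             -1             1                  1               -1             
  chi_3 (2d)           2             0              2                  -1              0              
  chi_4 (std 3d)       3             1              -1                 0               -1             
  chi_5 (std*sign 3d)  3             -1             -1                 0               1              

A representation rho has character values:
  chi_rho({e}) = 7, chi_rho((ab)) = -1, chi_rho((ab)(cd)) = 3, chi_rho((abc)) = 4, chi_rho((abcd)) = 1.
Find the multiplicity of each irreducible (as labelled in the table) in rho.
Multiplicities: chi_1: 2, chi_2: 2, chi_3: 0, chi_4: 0, chi_5: 1.

Argument: Use <chi_rho, chi> = (1/|G|) sum_C |C| * chi_rho(C) * conj(chi(C)) with |G| = 24 for each irreducible chi in the table:
  <chi_rho, chi_1> = (1/24)[1*(7)*conj(1) + 6*(-1)*conj(1) + 3*(3)*conj(1) + 8*(4)*conj(1) + 6*(1)*conj(1)]
      = (1/24)[(7) + (-6) + (9) + (32) + (6)] = 48/24 = 2
  <chi_rho, chi_2> = (1/24)[1*(7)*conj(1) + 6*(-1)*conj(-1) + 3*(3)*conj(1) + 8*(4)*conj(1) + 6*(1)*conj(-1)]
      = (1/24)[(7) + (6) + (9) + (32) + (-6)] = 48/24 = 2
  <chi_rho, chi_3> = (1/24)[1*(7)*conj(2) + 6*(-1)*conj(0) + 3*(3)*conj(2) + 8*(4)*conj(-1) + 6*(1)*conj(0)]
      = (1/24)[(14) + (0) + (18) + (-32) + (0)] = 0/24 = 0
  <chi_rho, chi_4> = (1/24)[1*(7)*conj(3) + 6*(-1)*conj(1) + 3*(3)*conj(-1) + 8*(4)*conj(0) + 6*(1)*conj(-1)]
      = (1/24)[(21) + (-6) + (-9) + (0) + (-6)] = 0/24 = 0
  <chi_rho, chi_5> = (1/24)[1*(7)*conj(3) + 6*(-1)*conj(-1) + 3*(3)*conj(-1) + 8*(4)*conj(0) + 6*(1)*conj(1)]
      = (1/24)[(21) + (6) + (-9) + (0) + (6)] = 24/24 = 1
Dimension check: dim(rho) = sum (mult * dim) = 2*1 + 2*1 + 0*2 + 0*3 + 1*3 = 7 = chi_rho(e) = 7.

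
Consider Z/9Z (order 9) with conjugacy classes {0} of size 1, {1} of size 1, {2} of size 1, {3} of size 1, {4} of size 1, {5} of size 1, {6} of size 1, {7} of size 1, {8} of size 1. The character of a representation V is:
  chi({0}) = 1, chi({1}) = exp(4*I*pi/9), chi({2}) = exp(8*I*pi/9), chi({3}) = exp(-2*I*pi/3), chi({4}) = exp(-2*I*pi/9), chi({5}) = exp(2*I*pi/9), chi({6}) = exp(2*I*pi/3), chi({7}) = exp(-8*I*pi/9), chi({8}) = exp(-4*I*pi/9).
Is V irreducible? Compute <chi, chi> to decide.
Irreducible: <chi, chi> = 1.

Explanation: <chi, chi> = (1/|G|) sum_C |C| * |chi(C)|^2 = (1/9)[1*|1|^2 + 1*|exp(4*I*pi/9)|^2 + 1*|exp(8*I*pi/9)|^2 + 1*|exp(-2*I*pi/3)|^2 + 1*|exp(-2*I*pi/9)|^2 + 1*|exp(2*I*pi/9)|^2 + 1*|exp(2*I*pi/3)|^2 + 1*|exp(-8*I*pi/9)|^2 + 1*|exp(-4*I*pi/9)|^2]
  = (1/9)[(1) + (1) + (1) + (1) + (1) + (1) + (1) + (1) + (1)] = 9/9 = 1.
(Exp terms are combined using exp(i*s)*conj(exp(i*t)) = exp(i*(s-t)), and sums of them are collapsed using the identity that for every m > 1 the m distinct m-th roots of unity sum to 0, e.g. 1 + exp(2*I*pi/3) + exp(-2*I*pi/3) = 0.)
A character is irreducible iff <chi, chi> = 1, so this representation is irreducible.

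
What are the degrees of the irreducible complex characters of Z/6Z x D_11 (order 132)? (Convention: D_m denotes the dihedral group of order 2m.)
Dimensions: 1, 1, 1, 1, 1, 1, 1, 1, 1, 1, 1, 1, 2, 2, 2, 2, 2, 2, 2, 2, 2, 2, 2, 2, 2, 2, 2, 2, 2, 2, 2, 2, 2, 2, 2, 2, 2, 2, 2, 2, 2, 2

Working: There are 42 irreducibles (= number of conjugacy classes). Their dimensions d_i satisfy sum d_i^2 = |G| = 132: 1 + 1 + 1 + 1 + 1 + 1 + 1 + 1 + 1 + 1 + 1 + 1 + 4 + 4 + 4 + 4 + 4 + 4 + 4 + 4 + 4 + 4 + 4 + 4 + 4 + 4 + 4 + 4 + 4 + 4 + 4 + 4 + 4 + 4 + 4 + 4 + 4 + 4 + 4 + 4 + 4 + 4 = 132. (For the product with Z/6Z: each of the 6 1-dim characters of Z/6Z tensors with each irrep of D_11, giving 6 copies of each D_11-dimension.)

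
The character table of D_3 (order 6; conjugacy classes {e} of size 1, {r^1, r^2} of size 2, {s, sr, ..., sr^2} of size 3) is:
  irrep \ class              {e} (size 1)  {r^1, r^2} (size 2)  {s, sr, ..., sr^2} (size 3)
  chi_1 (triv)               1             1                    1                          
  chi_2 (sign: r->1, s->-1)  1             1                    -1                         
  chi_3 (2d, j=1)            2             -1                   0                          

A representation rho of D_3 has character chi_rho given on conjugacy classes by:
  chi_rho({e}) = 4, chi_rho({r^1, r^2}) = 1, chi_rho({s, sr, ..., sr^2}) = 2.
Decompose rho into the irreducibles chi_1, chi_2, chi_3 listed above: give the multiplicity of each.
Multiplicities: chi_1: 2, chi_2: 0, chi_3: 1.

Justification: Use <chi_rho, chi> = (1/|G|) sum_C |C| * chi_rho(C) * conj(chi(C)) with |G| = 6 for each irreducible chi in the table:
  <chi_rho, chi_1> = (1/6)[1*(4)*conj(1) + 2*(1)*conj(1) + 3*(2)*conj(1)]
      = (1/6)[(4) + (2) + (6)] = 12/6 = 2
  <chi_rho, chi_2> = (1/6)[1*(4)*conj(1) + 2*(1)*conj(1) + 3*(2)*conj(-1)]
      = (1/6)[(4) + (2) + (-6)] = 0/6 = 0
  <chi_rho, chi_3> = (1/6)[1*(4)*conj(2) + 2*(1)*conj(-1) + 3*(2)*conj(0)]
      = (1/6)[(8) + (-2) + (0)] = 6/6 = 1
Dimension check: dim(rho) = sum (mult * dim) = 2*1 + 0*1 + 1*2 = 4 = chi_rho(e) = 4.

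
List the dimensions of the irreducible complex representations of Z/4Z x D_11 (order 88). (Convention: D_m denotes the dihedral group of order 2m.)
Dimensions: 1, 1, 1, 1, 1, 1, 1, 1, 2, 2, 2, 2, 2, 2, 2, 2, 2, 2, 2, 2, 2, 2, 2, 2, 2, 2, 2, 2

Argument: There are 28 irreducibles (= number of conjugacy classes). Their dimensions d_i satisfy sum d_i^2 = |G| = 88: 1 + 1 + 1 + 1 + 1 + 1 + 1 + 1 + 4 + 4 + 4 + 4 + 4 + 4 + 4 + 4 + 4 + 4 + 4 + 4 + 4 + 4 + 4 + 4 + 4 + 4 + 4 + 4 = 88. (For the product with Z/4Z: each of the 4 1-dim characters of Z/4Z tensors with each irrep of D_11, giving 4 copies of each D_11-dimension.)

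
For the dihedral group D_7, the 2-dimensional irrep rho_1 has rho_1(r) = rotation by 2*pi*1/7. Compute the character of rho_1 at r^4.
chi_{rho_1}(r^4) = 2*cos(2*pi*1*4/7) = -2*cos(pi/7)

Solution. rho_1(r^4) is rotation by angle 2*pi*1*4/7, whose trace is 2*cos(2*pi*1*4/7) = -2*cos(pi/7).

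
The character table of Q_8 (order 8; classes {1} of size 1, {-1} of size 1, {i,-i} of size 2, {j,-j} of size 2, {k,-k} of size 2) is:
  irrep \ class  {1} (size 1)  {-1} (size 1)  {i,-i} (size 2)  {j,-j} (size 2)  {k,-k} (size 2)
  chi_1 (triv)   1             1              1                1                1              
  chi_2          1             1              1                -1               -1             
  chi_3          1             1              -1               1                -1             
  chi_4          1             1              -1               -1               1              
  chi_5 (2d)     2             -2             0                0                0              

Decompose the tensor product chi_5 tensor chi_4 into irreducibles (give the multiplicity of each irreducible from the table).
chi_5 tensor chi_4 = chi_5 (all other irreducibles have multiplicity 0).

Working: The character of a tensor product is the pointwise product (chi_5 * chi_4)(C) = chi_5(C) * chi_4(C):
  {1}: (2)*(1), {-1}: (-2)*(1), {i,-i}: (0)*(-1), {j,-j}: (0)*(-1), {k,-k}: (0)*(1)
so (chi_5 * chi_4) takes values
  {1} -> 2, {-1} -> -2, {i,-i} -> 0, {j,-j} -> 0, {k,-k} -> 0.
Now take the inner product of this character with each irreducible chi from the table, <chi_5*chi_4, chi> = (1/8) sum_C |C| (chi_5*chi_4)(C) conj(chi(C)):
  <chi_5*chi_4, chi_1> = (1/8)[1*(2)*conj(1) + 1*(-2)*conj(1) + 2*(0)*conj(1) + 2*(0)*conj(1) + 2*(0)*conj(1)]
      = (1/8)[(2) + (-2) + (0) + (0) + (0)] = 0/8 = 0
  <chi_5*chi_4, chi_2> = (1/8)[1*(2)*conj(1) + 1*(-2)*conj(1) + 2*(0)*conj(1) + 2*(0)*conj(-1) + 2*(0)*conj(-1)]
      = (1/8)[(2) + (-2) + (0) + (0) + (0)] = 0/8 = 0
  <chi_5*chi_4, chi_3> = (1/8)[1*(2)*conj(1) + 1*(-2)*conj(1) + 2*(0)*conj(-1) + 2*(0)*conj(1) + 2*(0)*conj(-1)]
      = (1/8)[(2) + (-2) + (0) + (0) + (0)] = 0/8 = 0
  <chi_5*chi_4, chi_4> = (1/8)[1*(2)*conj(1) + 1*(-2)*conj(1) + 2*(0)*conj(-1) + 2*(0)*conj(-1) + 2*(0)*conj(1)]
      = (1/8)[(2) + (-2) + (0) + (0) + (0)] = 0/8 = 0
  <chi_5*chi_4, chi_5> = (1/8)[1*(2)*conj(2) + 1*(-2)*conj(-2) + 2*(0)*conj(0) + 2*(0)*conj(0) + 2*(0)*conj(0)]
      = (1/8)[(4) + (4) + (0) + (0) + (0)] = 8/8 = 1
Hence the multiplicities are chi_5: 1. Dimension check: dim(chi_5)*dim(chi_4) = 2*1 = 2 and sum (mult * dim) = 1*2 = 2.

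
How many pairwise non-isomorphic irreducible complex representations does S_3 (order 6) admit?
3

Reasoning: The number of irreducible complex representations of a finite group equals its number of conjugacy classes. Conjugacy classes in S_3 correspond to cycle types, i.e. partitions of 3; there are p(3) = 3 of them, so S_3 (order 6) has exactly 3 irreducible complex representations.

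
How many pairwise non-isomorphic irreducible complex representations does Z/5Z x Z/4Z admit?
20

Proof sketch: The number of irreducible complex representations of a finite group equals its number of conjugacy classes. Z/5Z x Z/4Z is abelian of order 20, so every element is its own conjugacy class: 20 classes, so Z/5Z x Z/4Z (order 20) has exactly 20 irreducible complex representations.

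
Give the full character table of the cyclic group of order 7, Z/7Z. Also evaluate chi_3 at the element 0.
Character table of Z/7Z (irreps indexed chi_0,...,chi_6 with chi_k(m) = zeta_7^(k*m), zeta_7 = exp(2*pi*i/7)):
  irrep \ class  {0} (size 1)  {1} (size 1)    {2} (size 1)    {3} (size 1)    {4} (size 1)    {5} (size 1)    {6} (size 1)  
  chi_0          1             1               1               1               1               1               1             
  chi_1          1             exp(2*I*pi/7)   exp(4*I*pi/7)   exp(6*I*pi/7)   exp(-6*I*pi/7)  exp(-4*I*pi/7)  exp(-2*I*pi/7)
  chi_2          1             exp(4*I*pi/7)   exp(-6*I*pi/7)  exp(-2*I*pi/7)  exp(2*I*pi/7)   exp(6*I*pi/7)   exp(-4*I*pi/7)
  chi_3          1             exp(6*I*pi/7)   exp(-2*I*pi/7)  exp(4*I*pi/7)   exp(-4*I*pi/7)  exp(2*I*pi/7)   exp(-6*I*pi/7)
  chi_4          1             exp(-6*I*pi/7)  exp(2*I*pi/7)   exp(-4*I*pi/7)  exp(4*I*pi/7)   exp(-2*I*pi/7)  exp(6*I*pi/7) 
  chi_5          1             exp(-4*I*pi/7)  exp(6*I*pi/7)   exp(2*I*pi/7)   exp(-2*I*pi/7)  exp(-6*I*pi/7)  exp(4*I*pi/7) 
  chi_6          1             exp(-2*I*pi/7)  exp(-4*I*pi/7)  exp(-6*I*pi/7)  exp(6*I*pi/7)   exp(4*I*pi/7)   exp(2*I*pi/7) 

Spot check: chi_3(0) = zeta_7^(3*0) = zeta_7^0 = 1.

Explanation: Z/7Z is abelian, so all 7 irreducible complex representations are 1-dimensional. They are given by chi_k(m) = zeta_7^(k*m) for k = 0,...,6. Row orthogonality: sum_m chi_k(m) conj(chi_l(m)) = 7 * [k = l].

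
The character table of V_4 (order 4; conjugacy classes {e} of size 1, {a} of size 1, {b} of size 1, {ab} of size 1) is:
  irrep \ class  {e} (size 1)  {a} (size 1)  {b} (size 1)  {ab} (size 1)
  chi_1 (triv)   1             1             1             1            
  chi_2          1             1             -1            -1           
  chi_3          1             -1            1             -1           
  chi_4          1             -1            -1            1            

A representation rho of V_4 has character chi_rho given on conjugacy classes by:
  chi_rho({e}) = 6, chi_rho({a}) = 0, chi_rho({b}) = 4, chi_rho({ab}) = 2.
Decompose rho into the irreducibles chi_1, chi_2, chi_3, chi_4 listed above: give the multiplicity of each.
Multiplicities: chi_1: 3, chi_2: 0, chi_3: 2, chi_4: 1.

Derivation: Use <chi_rho, chi> = (1/|G|) sum_C |C| * chi_rho(C) * conj(chi(C)) with |G| = 4 for each irreducible chi in the table:
  <chi_rho, chi_1> = (1/4)[1*(6)*conj(1) + 1*(0)*conj(1) + 1*(4)*conj(1) + 1*(2)*conj(1)]
      = (1/4)[(6) + (0) + (4) + (2)] = 12/4 = 3
  <chi_rho, chi_2> = (1/4)[1*(6)*conj(1) + 1*(0)*conj(1) + 1*(4)*conj(-1) + 1*(2)*conj(-1)]
      = (1/4)[(6) + (0) + (-4) + (-2)] = 0/4 = 0
  <chi_rho, chi_3> = (1/4)[1*(6)*conj(1) + 1*(0)*conj(-1) + 1*(4)*conj(1) + 1*(2)*conj(-1)]
      = (1/4)[(6) + (0) + (4) + (-2)] = 8/4 = 2
  <chi_rho, chi_4> = (1/4)[1*(6)*conj(1) + 1*(0)*conj(-1) + 1*(4)*conj(-1) + 1*(2)*conj(1)]
      = (1/4)[(6) + (0) + (-4) + (2)] = 4/4 = 1
Dimension check: dim(rho) = sum (mult * dim) = 3*1 + 0*1 + 2*1 + 1*1 = 6 = chi_rho(e) = 6.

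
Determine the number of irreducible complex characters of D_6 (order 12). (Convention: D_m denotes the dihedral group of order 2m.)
6

Explanation: The number of irreducible complex representations of a finite group equals its number of conjugacy classes. D_6 has 6 conjugacy classes (n/2 + 3 for n even), so D_6 (order 12) has exactly 6 irreducible complex representations.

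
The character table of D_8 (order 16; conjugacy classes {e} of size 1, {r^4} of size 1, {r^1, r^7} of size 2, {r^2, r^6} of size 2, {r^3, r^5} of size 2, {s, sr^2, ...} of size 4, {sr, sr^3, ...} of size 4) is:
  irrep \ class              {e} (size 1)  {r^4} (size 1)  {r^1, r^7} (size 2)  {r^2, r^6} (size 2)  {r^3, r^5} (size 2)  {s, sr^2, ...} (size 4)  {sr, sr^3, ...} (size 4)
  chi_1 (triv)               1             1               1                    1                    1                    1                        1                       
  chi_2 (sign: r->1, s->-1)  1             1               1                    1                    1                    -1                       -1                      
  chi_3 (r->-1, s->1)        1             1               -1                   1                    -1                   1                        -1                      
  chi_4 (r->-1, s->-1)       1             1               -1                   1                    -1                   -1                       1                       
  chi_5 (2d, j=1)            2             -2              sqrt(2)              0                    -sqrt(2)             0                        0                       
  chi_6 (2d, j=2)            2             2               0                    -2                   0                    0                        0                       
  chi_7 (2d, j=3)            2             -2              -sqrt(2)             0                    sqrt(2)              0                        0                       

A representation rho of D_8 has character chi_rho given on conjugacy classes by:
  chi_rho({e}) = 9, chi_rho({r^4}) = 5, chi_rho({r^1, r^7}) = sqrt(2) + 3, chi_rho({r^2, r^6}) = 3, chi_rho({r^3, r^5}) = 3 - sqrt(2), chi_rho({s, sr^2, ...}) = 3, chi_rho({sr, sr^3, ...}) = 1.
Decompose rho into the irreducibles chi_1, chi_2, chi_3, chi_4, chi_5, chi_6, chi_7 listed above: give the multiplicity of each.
Multiplicities: chi_1: 3, chi_2: 1, chi_3: 1, chi_4: 0, chi_5: 1, chi_6: 1, chi_7: 0.

Working: Use <chi_rho, chi> = (1/|G|) sum_C |C| * chi_rho(C) * conj(chi(C)) with |G| = 16 for each irreducible chi in the table:
  <chi_rho, chi_1> = (1/16)[1*(9)*conj(1) + 1*(5)*conj(1) + 2*(sqrt(2) + 3)*conj(1) + 2*(3)*conj(1) + 2*(3 - sqrt(2))*conj(1) + 4*(3)*conj(1) + 4*(1)*conj(1)]
      = (1/16)[(9) + (5) + (2*sqrt(2) + 6) + (6) + (6 - 2*sqrt(2)) + (12) + (4)] = 48/16 = 3
  <chi_rho, chi_2> = (1/16)[1*(9)*conj(1) + 1*(5)*conj(1) + 2*(sqrt(2) + 3)*conj(1) + 2*(3)*conj(1) + 2*(3 - sqrt(2))*conj(1) + 4*(3)*conj(-1) + 4*(1)*conj(-1)]
      = (1/16)[(9) + (5) + (2*sqrt(2) + 6) + (6) + (6 - 2*sqrt(2)) + (-12) + (-4)] = 16/16 = 1
  <chi_rho, chi_3> = (1/16)[1*(9)*conj(1) + 1*(5)*conj(1) + 2*(sqrt(2) + 3)*conj(-1) + 2*(3)*conj(1) + 2*(3 - sqrt(2))*conj(-1) + 4*(3)*conj(1) + 4*(1)*conj(-1)]
      = (1/16)[(9) + (5) + (-6 - 2*sqrt(2)) + (6) + (-6 + 2*sqrt(2)) + (12) + (-4)] = 16/16 = 1
  <chi_rho, chi_4> = (1/16)[1*(9)*conj(1) + 1*(5)*conj(1) + 2*(sqrt(2) + 3)*conj(-1) + 2*(3)*conj(1) + 2*(3 - sqrt(2))*conj(-1) + 4*(3)*conj(-1) + 4*(1)*conj(1)]
      = (1/16)[(9) + (5) + (-6 - 2*sqrt(2)) + (6) + (-6 + 2*sqrt(2)) + (-12) + (4)] = 0/16 = 0
  <chi_rho, chi_5> = (1/16)[1*(9)*conj(2) + 1*(5)*conj(-2) + 2*(sqrt(2) + 3)*conj(sqrt(2)) + 2*(3)*conj(0) + 2*(3 - sqrt(2))*conj(-sqrt(2)) + 4*(3)*conj(0) + 4*(1)*conj(0)]
      = (1/16)[(18) + (-10) + (4 + 6*sqrt(2)) + (0) + (4 - 6*sqrt(2)) + (0) + (0)] = 16/16 = 1
  <chi_rho, chi_6> = (1/16)[1*(9)*conj(2) + 1*(5)*conj(2) + 2*(sqrt(2) + 3)*conj(0) + 2*(3)*conj(-2) + 2*(3 - sqrt(2))*conj(0) + 4*(3)*conj(0) + 4*(1)*conj(0)]
      = (1/16)[(18) + (10) + (0) + (-12) + (0) + (0) + (0)] = 16/16 = 1
  <chi_rho, chi_7> = (1/16)[1*(9)*conj(2) + 1*(5)*conj(-2) + 2*(sqrt(2) + 3)*conj(-sqrt(2)) + 2*(3)*conj(0) + 2*(3 - sqrt(2))*conj(sqrt(2)) + 4*(3)*conj(0) + 4*(1)*conj(0)]
      = (1/16)[(18) + (-10) + (-6*sqrt(2) - 4) + (0) + (-4 + 6*sqrt(2)) + (0) + (0)] = 0/16 = 0
Dimension check: dim(rho) = sum (mult * dim) = 3*1 + 1*1 + 1*1 + 0*1 + 1*2 + 1*2 + 0*2 = 9 = chi_rho(e) = 9.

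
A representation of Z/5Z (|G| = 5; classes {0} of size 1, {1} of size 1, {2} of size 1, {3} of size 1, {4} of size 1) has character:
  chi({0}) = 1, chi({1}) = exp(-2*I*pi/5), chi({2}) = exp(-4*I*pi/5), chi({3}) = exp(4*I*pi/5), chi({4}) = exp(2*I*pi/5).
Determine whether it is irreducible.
Irreducible: <chi, chi> = 1.

<chi, chi> = (1/|G|) sum_C |C| * |chi(C)|^2 = (1/5)[1*|1|^2 + 1*|exp(-2*I*pi/5)|^2 + 1*|exp(-4*I*pi/5)|^2 + 1*|exp(4*I*pi/5)|^2 + 1*|exp(2*I*pi/5)|^2]
  = (1/5)[(1) + (1) + (1) + (1) + (1)] = 5/5 = 1.
(Exp terms are combined using exp(i*s)*conj(exp(i*t)) = exp(i*(s-t)), and sums of them are collapsed using the identity that for every m > 1 the m distinct m-th roots of unity sum to 0, e.g. 1 + exp(2*I*pi/3) + exp(-2*I*pi/3) = 0.)
A character is irreducible iff <chi, chi> = 1, so this representation is irreducible.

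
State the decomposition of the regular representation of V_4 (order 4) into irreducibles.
Each irreducible V_i of dimension d_i appears with multiplicity d_i, i.e. rho_reg = (direct sum over all irreducibles V_i) d_i V_i. The irreducible dimensions for V_4 are 1, 1, 1, 1: 4 irreducibles of dimension 1, each with multiplicity 1. Total dimension 4*1*1 = 4 = |G|.

Working: General theorem: in the regular representation of a finite group G, each irreducible appears with multiplicity equal to its dimension. Check: dim(rho_reg) = sum d_i^2 = 1 + 1 + 1 + 1 = 4 = |G|.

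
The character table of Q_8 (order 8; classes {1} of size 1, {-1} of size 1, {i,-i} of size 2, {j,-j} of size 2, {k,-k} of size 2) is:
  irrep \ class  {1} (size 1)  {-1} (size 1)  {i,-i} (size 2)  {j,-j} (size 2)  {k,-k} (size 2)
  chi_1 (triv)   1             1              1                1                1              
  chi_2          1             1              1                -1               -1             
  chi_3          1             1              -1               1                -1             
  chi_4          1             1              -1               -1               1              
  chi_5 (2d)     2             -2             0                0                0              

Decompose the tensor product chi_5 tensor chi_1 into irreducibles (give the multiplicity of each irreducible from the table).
chi_5 tensor chi_1 = chi_5 (all other irreducibles have multiplicity 0).

The character of a tensor product is the pointwise product (chi_5 * chi_1)(C) = chi_5(C) * chi_1(C):
  {1}: (2)*(1), {-1}: (-2)*(1), {i,-i}: (0)*(1), {j,-j}: (0)*(1), {k,-k}: (0)*(1)
so (chi_5 * chi_1) takes values
  {1} -> 2, {-1} -> -2, {i,-i} -> 0, {j,-j} -> 0, {k,-k} -> 0.
Now take the inner product of this character with each irreducible chi from the table, <chi_5*chi_1, chi> = (1/8) sum_C |C| (chi_5*chi_1)(C) conj(chi(C)):
  <chi_5*chi_1, chi_1> = (1/8)[1*(2)*conj(1) + 1*(-2)*conj(1) + 2*(0)*conj(1) + 2*(0)*conj(1) + 2*(0)*conj(1)]
      = (1/8)[(2) + (-2) + (0) + (0) + (0)] = 0/8 = 0
  <chi_5*chi_1, chi_2> = (1/8)[1*(2)*conj(1) + 1*(-2)*conj(1) + 2*(0)*conj(1) + 2*(0)*conj(-1) + 2*(0)*conj(-1)]
      = (1/8)[(2) + (-2) + (0) + (0) + (0)] = 0/8 = 0
  <chi_5*chi_1, chi_3> = (1/8)[1*(2)*conj(1) + 1*(-2)*conj(1) + 2*(0)*conj(-1) + 2*(0)*conj(1) + 2*(0)*conj(-1)]
      = (1/8)[(2) + (-2) + (0) + (0) + (0)] = 0/8 = 0
  <chi_5*chi_1, chi_4> = (1/8)[1*(2)*conj(1) + 1*(-2)*conj(1) + 2*(0)*conj(-1) + 2*(0)*conj(-1) + 2*(0)*conj(1)]
      = (1/8)[(2) + (-2) + (0) + (0) + (0)] = 0/8 = 0
  <chi_5*chi_1, chi_5> = (1/8)[1*(2)*conj(2) + 1*(-2)*conj(-2) + 2*(0)*conj(0) + 2*(0)*conj(0) + 2*(0)*conj(0)]
      = (1/8)[(4) + (4) + (0) + (0) + (0)] = 8/8 = 1
Hence the multiplicities are chi_5: 1. Dimension check: dim(chi_5)*dim(chi_1) = 2*1 = 2 and sum (mult * dim) = 1*2 = 2.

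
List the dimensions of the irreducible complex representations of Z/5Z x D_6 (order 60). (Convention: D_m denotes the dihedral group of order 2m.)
Dimensions: 1, 1, 1, 1, 1, 1, 1, 1, 1, 1, 1, 1, 1, 1, 1, 1, 1, 1, 1, 1, 2, 2, 2, 2, 2, 2, 2, 2, 2, 2

Details: There are 30 irreducibles (= number of conjugacy classes). Their dimensions d_i satisfy sum d_i^2 = |G| = 60: 1 + 1 + 1 + 1 + 1 + 1 + 1 + 1 + 1 + 1 + 1 + 1 + 1 + 1 + 1 + 1 + 1 + 1 + 1 + 1 + 4 + 4 + 4 + 4 + 4 + 4 + 4 + 4 + 4 + 4 = 60. (For the product with Z/5Z: each of the 5 1-dim characters of Z/5Z tensors with each irrep of D_6, giving 5 copies of each D_6-dimension.)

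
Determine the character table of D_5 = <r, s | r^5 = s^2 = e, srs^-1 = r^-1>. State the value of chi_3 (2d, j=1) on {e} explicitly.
Conjugacy classes: {e} of size 1, {r^1, r^4} of size 2, {r^2, r^3} of size 2, {s, sr, ..., sr^4} of size 5.
Character table:
  irrep \ class              {e} (size 1)  {r^1, r^4} (size 2)  {r^2, r^3} (size 2)  {s, sr, ..., sr^4} (size 5)
  chi_1 (triv)               1             1                    1                    1                          
  chi_2 (sign: r->1, s->-1)  1             1                    1                    -1                         
  chi_3 (2d, j=1)            2             -1/2 + sqrt(5)/2     -sqrt(5)/2 - 1/2     0                          
  chi_4 (2d, j=2)            2             -sqrt(5)/2 - 1/2     -1/2 + sqrt(5)/2     0                          

Spot check: chi_3 (2d, j=1) on {e} = 2.

Justification: D_5 has order 2*5 = 10 with 4 conjugacy classes, hence 4 irreducibles. Sum of squared dims 1 + 1 + 4 + 4 = 10 = |G|. Linear characters come from the abelianisation; the 2-dimensional irreps have character r^k -> 2*cos(2*pi*j*k/5), reflections -> 0.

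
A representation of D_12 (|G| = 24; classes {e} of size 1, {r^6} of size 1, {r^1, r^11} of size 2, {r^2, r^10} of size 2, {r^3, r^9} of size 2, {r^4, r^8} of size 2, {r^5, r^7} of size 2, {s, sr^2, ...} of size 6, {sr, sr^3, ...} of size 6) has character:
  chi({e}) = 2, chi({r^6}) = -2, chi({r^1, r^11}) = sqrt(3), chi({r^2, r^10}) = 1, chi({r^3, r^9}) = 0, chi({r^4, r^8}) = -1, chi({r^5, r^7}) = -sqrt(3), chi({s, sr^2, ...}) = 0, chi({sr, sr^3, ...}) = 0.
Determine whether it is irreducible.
Irreducible: <chi, chi> = 1.

Justification: <chi, chi> = (1/|G|) sum_C |C| * |chi(C)|^2 = (1/24)[1*|2|^2 + 1*|-2|^2 + 2*|sqrt(3)|^2 + 2*|1|^2 + 2*|0|^2 + 2*|-1|^2 + 2*|-sqrt(3)|^2 + 6*|0|^2 + 6*|0|^2]
  = (1/24)[(4) + (4) + (6) + (2) + (0) + (2) + (6) + (0) + (0)] = 24/24 = 1.
A character is irreducible iff <chi, chi> = 1, so this representation is irreducible.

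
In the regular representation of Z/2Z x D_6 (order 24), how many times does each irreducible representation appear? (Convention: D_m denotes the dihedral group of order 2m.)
Each irreducible V_i of dimension d_i appears with multiplicity d_i, i.e. rho_reg = (direct sum over all irreducibles V_i) d_i V_i. The irreducible dimensions for Z/2Z x D_6 are 1, 1, 1, 1, 1, 1, 1, 1, 2, 2, 2, 2: 8 irreducibles of dimension 1, each with multiplicity 1; 4 irreducibles of dimension 2, each with multiplicity 2. Total dimension 8*1*1 + 4*2*2 = 24 = |G|.

Derivation: General theorem: in the regular representation of a finite group G, each irreducible appears with multiplicity equal to its dimension. Check: dim(rho_reg) = sum d_i^2 = 1 + 1 + 1 + 1 + 1 + 1 + 1 + 1 + 4 + 4 + 4 + 4 = 24 = |G|.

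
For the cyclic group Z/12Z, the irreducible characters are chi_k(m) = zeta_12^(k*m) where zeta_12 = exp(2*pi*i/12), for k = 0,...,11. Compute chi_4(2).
chi_4(2) = zeta_12^8 = exp(-2*I*pi/3)

Explanation: chi_4(2) = zeta_12^(4*2) = zeta_12^8. Since zeta_12^12 = 1, this equals zeta_12^8 = exp(2*pi*i*8/12) = exp(-2*I*pi/3).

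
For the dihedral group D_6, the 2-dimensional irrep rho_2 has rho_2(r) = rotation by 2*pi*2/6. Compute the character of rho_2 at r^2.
chi_{rho_2}(r^2) = 2*cos(2*pi*2*2/6) = -1

Reasoning: rho_2(r^2) is rotation by angle 2*pi*2*2/6, whose trace is 2*cos(2*pi*2*2/6) = -1.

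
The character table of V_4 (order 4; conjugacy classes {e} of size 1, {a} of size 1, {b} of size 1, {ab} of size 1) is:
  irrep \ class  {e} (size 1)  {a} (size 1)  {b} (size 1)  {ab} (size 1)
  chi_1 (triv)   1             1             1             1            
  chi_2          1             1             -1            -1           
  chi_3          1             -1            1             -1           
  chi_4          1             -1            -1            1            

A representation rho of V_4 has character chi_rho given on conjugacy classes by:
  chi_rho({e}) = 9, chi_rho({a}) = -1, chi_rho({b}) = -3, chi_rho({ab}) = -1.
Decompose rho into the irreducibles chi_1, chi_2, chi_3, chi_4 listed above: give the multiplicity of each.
Multiplicities: chi_1: 1, chi_2: 3, chi_3: 2, chi_4: 3.

Details: Use <chi_rho, chi> = (1/|G|) sum_C |C| * chi_rho(C) * conj(chi(C)) with |G| = 4 for each irreducible chi in the table:
  <chi_rho, chi_1> = (1/4)[1*(9)*conj(1) + 1*(-1)*conj(1) + 1*(-3)*conj(1) + 1*(-1)*conj(1)]
      = (1/4)[(9) + (-1) + (-3) + (-1)] = 4/4 = 1
  <chi_rho, chi_2> = (1/4)[1*(9)*conj(1) + 1*(-1)*conj(1) + 1*(-3)*conj(-1) + 1*(-1)*conj(-1)]
      = (1/4)[(9) + (-1) + (3) + (1)] = 12/4 = 3
  <chi_rho, chi_3> = (1/4)[1*(9)*conj(1) + 1*(-1)*conj(-1) + 1*(-3)*conj(1) + 1*(-1)*conj(-1)]
      = (1/4)[(9) + (1) + (-3) + (1)] = 8/4 = 2
  <chi_rho, chi_4> = (1/4)[1*(9)*conj(1) + 1*(-1)*conj(-1) + 1*(-3)*conj(-1) + 1*(-1)*conj(1)]
      = (1/4)[(9) + (1) + (3) + (-1)] = 12/4 = 3
Dimension check: dim(rho) = sum (mult * dim) = 1*1 + 3*1 + 2*1 + 3*1 = 9 = chi_rho(e) = 9.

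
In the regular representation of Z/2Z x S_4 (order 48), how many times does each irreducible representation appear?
Each irreducible V_i of dimension d_i appears with multiplicity d_i, i.e. rho_reg = (direct sum over all irreducibles V_i) d_i V_i. The irreducible dimensions for Z/2Z x S_4 are 1, 1, 1, 1, 2, 2, 3, 3, 3, 3: 4 irreducibles of dimension 1, each with multiplicity 1; 2 irreducibles of dimension 2, each with multiplicity 2; 4 irreducibles of dimension 3, each with multiplicity 3. Total dimension 4*1*1 + 2*2*2 + 4*3*3 = 48 = |G|.

Reasoning: General theorem: in the regular representation of a finite group G, each irreducible appears with multiplicity equal to its dimension. Check: dim(rho_reg) = sum d_i^2 = 1 + 1 + 1 + 1 + 4 + 4 + 9 + 9 + 9 + 9 = 48 = |G|.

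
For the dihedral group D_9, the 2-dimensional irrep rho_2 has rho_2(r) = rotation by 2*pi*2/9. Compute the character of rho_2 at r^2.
chi_{rho_2}(r^2) = 2*cos(2*pi*2*2/9) = -2*cos(pi/9)

rho_2(r^2) is rotation by angle 2*pi*2*2/9, whose trace is 2*cos(2*pi*2*2/9) = -2*cos(pi/9).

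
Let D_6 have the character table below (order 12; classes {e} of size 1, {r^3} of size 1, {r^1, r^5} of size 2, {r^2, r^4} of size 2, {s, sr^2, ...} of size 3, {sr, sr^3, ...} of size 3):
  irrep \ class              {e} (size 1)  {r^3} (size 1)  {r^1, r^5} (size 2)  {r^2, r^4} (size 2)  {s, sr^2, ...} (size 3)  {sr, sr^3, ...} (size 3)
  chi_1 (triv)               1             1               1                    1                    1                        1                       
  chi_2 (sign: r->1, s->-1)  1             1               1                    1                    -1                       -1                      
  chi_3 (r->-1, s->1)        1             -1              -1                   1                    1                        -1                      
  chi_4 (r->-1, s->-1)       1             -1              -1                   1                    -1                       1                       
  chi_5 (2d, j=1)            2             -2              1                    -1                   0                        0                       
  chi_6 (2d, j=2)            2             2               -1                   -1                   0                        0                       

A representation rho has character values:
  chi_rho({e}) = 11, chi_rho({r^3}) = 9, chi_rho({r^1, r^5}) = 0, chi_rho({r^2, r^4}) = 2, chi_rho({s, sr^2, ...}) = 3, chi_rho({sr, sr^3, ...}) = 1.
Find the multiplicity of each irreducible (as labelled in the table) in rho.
Multiplicities: chi_1: 3, chi_2: 1, chi_3: 1, chi_4: 0, chi_5: 0, chi_6: 3.

Solution. Use <chi_rho, chi> = (1/|G|) sum_C |C| * chi_rho(C) * conj(chi(C)) with |G| = 12 for each irreducible chi in the table:
  <chi_rho, chi_1> = (1/12)[1*(11)*conj(1) + 1*(9)*conj(1) + 2*(0)*conj(1) + 2*(2)*conj(1) + 3*(3)*conj(1) + 3*(1)*conj(1)]
      = (1/12)[(11) + (9) + (0) + (4) + (9) + (3)] = 36/12 = 3
  <chi_rho, chi_2> = (1/12)[1*(11)*conj(1) + 1*(9)*conj(1) + 2*(0)*conj(1) + 2*(2)*conj(1) + 3*(3)*conj(-1) + 3*(1)*conj(-1)]
      = (1/12)[(11) + (9) + (0) + (4) + (-9) + (-3)] = 12/12 = 1
  <chi_rho, chi_3> = (1/12)[1*(11)*conj(1) + 1*(9)*conj(-1) + 2*(0)*conj(-1) + 2*(2)*conj(1) + 3*(3)*conj(1) + 3*(1)*conj(-1)]
      = (1/12)[(11) + (-9) + (0) + (4) + (9) + (-3)] = 12/12 = 1
  <chi_rho, chi_4> = (1/12)[1*(11)*conj(1) + 1*(9)*conj(-1) + 2*(0)*conj(-1) + 2*(2)*conj(1) + 3*(3)*conj(-1) + 3*(1)*conj(1)]
      = (1/12)[(11) + (-9) + (0) + (4) + (-9) + (3)] = 0/12 = 0
  <chi_rho, chi_5> = (1/12)[1*(11)*conj(2) + 1*(9)*conj(-2) + 2*(0)*conj(1) + 2*(2)*conj(-1) + 3*(3)*conj(0) + 3*(1)*conj(0)]
      = (1/12)[(22) + (-18) + (0) + (-4) + (0) + (0)] = 0/12 = 0
  <chi_rho, chi_6> = (1/12)[1*(11)*conj(2) + 1*(9)*conj(2) + 2*(0)*conj(-1) + 2*(2)*conj(-1) + 3*(3)*conj(0) + 3*(1)*conj(0)]
      = (1/12)[(22) + (18) + (0) + (-4) + (0) + (0)] = 36/12 = 3
Dimension check: dim(rho) = sum (mult * dim) = 3*1 + 1*1 + 1*1 + 0*1 + 0*2 + 3*2 = 11 = chi_rho(e) = 11.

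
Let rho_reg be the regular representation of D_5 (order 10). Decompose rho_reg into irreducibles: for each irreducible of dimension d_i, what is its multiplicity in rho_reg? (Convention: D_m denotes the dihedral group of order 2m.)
Each irreducible V_i of dimension d_i appears with multiplicity d_i, i.e. rho_reg = (direct sum over all irreducibles V_i) d_i V_i. The irreducible dimensions for D_5 are 1, 1, 2, 2: 2 irreducibles of dimension 1, each with multiplicity 1; 2 irreducibles of dimension 2, each with multiplicity 2. Total dimension 2*1*1 + 2*2*2 = 10 = |G|.

Explanation: General theorem: in the regular representation of a finite group G, each irreducible appears with multiplicity equal to its dimension. Check: dim(rho_reg) = sum d_i^2 = 1 + 1 + 4 + 4 = 10 = |G|.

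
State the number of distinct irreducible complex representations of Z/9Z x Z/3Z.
27

Argument: The number of irreducible complex representations of a finite group equals its number of conjugacy classes. Z/9Z x Z/3Z is abelian of order 27, so every element is its own conjugacy class: 27 classes, so Z/9Z x Z/3Z (order 27) has exactly 27 irreducible complex representations.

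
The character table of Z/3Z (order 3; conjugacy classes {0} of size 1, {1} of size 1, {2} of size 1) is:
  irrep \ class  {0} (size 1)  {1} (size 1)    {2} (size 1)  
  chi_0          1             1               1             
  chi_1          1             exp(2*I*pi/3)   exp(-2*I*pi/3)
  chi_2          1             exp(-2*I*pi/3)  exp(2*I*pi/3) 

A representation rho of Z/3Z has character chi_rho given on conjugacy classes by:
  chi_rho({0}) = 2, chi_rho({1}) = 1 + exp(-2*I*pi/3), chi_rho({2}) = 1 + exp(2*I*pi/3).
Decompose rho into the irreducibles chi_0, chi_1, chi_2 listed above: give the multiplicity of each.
Multiplicities: chi_0: 1, chi_1: 0, chi_2: 1.

Explanation: Use <chi_rho, chi> = (1/|G|) sum_C |C| * chi_rho(C) * conj(chi(C)) with |G| = 3 for each irreducible chi in the table:
  <chi_rho, chi_0> = (1/3)[1*(2)*conj(1) + 1*(1 + exp(-2*I*pi/3))*conj(1) + 1*(1 + exp(2*I*pi/3))*conj(1)]
      = (1/3)[(2) + (1 + exp(-2*I*pi/3)) + (1 + exp(2*I*pi/3))] = 3/3 = 1
  <chi_rho, chi_1> = (1/3)[1*(2)*conj(1) + 1*(1 + exp(-2*I*pi/3))*conj(exp(2*I*pi/3)) + 1*(1 + exp(2*I*pi/3))*conj(exp(-2*I*pi/3))]
      = (1/3)[(2) + (-1) + (-1)] = 0/3 = 0
  <chi_rho, chi_2> = (1/3)[1*(2)*conj(1) + 1*(1 + exp(-2*I*pi/3))*conj(exp(-2*I*pi/3)) + 1*(1 + exp(2*I*pi/3))*conj(exp(2*I*pi/3))]
      = (1/3)[(2) + (1 + exp(2*I*pi/3)) + (1 + exp(-2*I*pi/3))] = 3/3 = 1
(Exp terms are combined using exp(i*s)*conj(exp(i*t)) = exp(i*(s-t)), and sums of them are collapsed using the identity that for every m > 1 the m distinct m-th roots of unity sum to 0, e.g. 1 + exp(2*I*pi/3) + exp(-2*I*pi/3) = 0.)
Dimension check: dim(rho) = sum (mult * dim) = 1*1 + 0*1 + 1*1 = 2 = chi_rho(e) = 2.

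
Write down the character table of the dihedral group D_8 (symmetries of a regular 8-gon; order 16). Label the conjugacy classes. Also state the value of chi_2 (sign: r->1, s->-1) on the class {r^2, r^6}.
Conjugacy classes: {e} of size 1, {r^4} of size 1, {r^1, r^7} of size 2, {r^2, r^6} of size 2, {r^3, r^5} of size 2, {s, sr^2, ...} of size 4, {sr, sr^3, ...} of size 4.
Character table:
  irrep \ class              {e} (size 1)  {r^4} (size 1)  {r^1, r^7} (size 2)  {r^2, r^6} (size 2)  {r^3, r^5} (size 2)  {s, sr^2, ...} (size 4)  {sr, sr^3, ...} (size 4)
  chi_1 (triv)               1             1               1                    1                    1                    1                        1                       
  chi_2 (sign: r->1, s->-1)  1             1               1                    1                    1                    -1                       -1                      
  chi_3 (r->-1, s->1)        1             1               -1                   1                    -1                   1                        -1                      
  chi_4 (r->-1, s->-1)       1             1               -1                   1                    -1                   -1                       1                       
  chi_5 (2d, j=1)            2             -2              sqrt(2)              0                    -sqrt(2)             0                        0                       
  chi_6 (2d, j=2)            2             2               0                    -2                   0                    0                        0                       
  chi_7 (2d, j=3)            2             -2              -sqrt(2)             0                    sqrt(2)              0                        0                       

Spot check: chi_2 (sign: r->1, s->-1) on {r^2, r^6} = 1.

Why: D_8 has order 2*8 = 16 with 7 conjugacy classes, hence 7 irreducibles. Sum of squared dims 1 + 1 + 1 + 1 + 4 + 4 + 4 = 16 = |G|. Linear characters come from the abelianisation; the 2-dimensional irreps have character r^k -> 2*cos(2*pi*j*k/8), reflections -> 0.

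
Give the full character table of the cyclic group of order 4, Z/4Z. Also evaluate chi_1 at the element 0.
Character table of Z/4Z (irreps indexed chi_0,...,chi_3 with chi_k(m) = zeta_4^(k*m), zeta_4 = exp(2*pi*i/4)):
  irrep \ class  {0} (size 1)  {1} (size 1)  {2} (size 1)  {3} (size 1)
  chi_0          1             1             1             1           
  chi_1          1             I             -1            -I          
  chi_2          1             -1            1             -1          
  chi_3          1             -I            -1            I           

Spot check: chi_1(0) = zeta_4^(1*0) = zeta_4^0 = 1.

Reasoning: Z/4Z is abelian, so all 4 irreducible complex representations are 1-dimensional. They are given by chi_k(m) = zeta_4^(k*m) for k = 0,...,3. Row orthogonality: sum_m chi_k(m) conj(chi_l(m)) = 4 * [k = l].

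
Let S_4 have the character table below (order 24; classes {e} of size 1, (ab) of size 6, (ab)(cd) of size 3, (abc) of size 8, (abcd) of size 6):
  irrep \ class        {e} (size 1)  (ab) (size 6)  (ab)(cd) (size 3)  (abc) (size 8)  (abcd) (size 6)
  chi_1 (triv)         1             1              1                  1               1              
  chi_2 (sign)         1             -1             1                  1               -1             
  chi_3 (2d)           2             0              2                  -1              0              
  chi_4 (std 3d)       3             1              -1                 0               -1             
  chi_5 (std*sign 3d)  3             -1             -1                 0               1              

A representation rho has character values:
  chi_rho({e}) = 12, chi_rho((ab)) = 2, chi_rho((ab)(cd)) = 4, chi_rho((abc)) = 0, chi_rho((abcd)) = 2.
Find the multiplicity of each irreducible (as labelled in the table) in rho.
Multiplicities: chi_1: 2, chi_2: 0, chi_3: 2, chi_4: 1, chi_5: 1.

Details: Use <chi_rho, chi> = (1/|G|) sum_C |C| * chi_rho(C) * conj(chi(C)) with |G| = 24 for each irreducible chi in the table:
  <chi_rho, chi_1> = (1/24)[1*(12)*conj(1) + 6*(2)*conj(1) + 3*(4)*conj(1) + 8*(0)*conj(1) + 6*(2)*conj(1)]
      = (1/24)[(12) + (12) + (12) + (0) + (12)] = 48/24 = 2
  <chi_rho, chi_2> = (1/24)[1*(12)*conj(1) + 6*(2)*conj(-1) + 3*(4)*conj(1) + 8*(0)*conj(1) + 6*(2)*conj(-1)]
      = (1/24)[(12) + (-12) + (12) + (0) + (-12)] = 0/24 = 0
  <chi_rho, chi_3> = (1/24)[1*(12)*conj(2) + 6*(2)*conj(0) + 3*(4)*conj(2) + 8*(0)*conj(-1) + 6*(2)*conj(0)]
      = (1/24)[(24) + (0) + (24) + (0) + (0)] = 48/24 = 2
  <chi_rho, chi_4> = (1/24)[1*(12)*conj(3) + 6*(2)*conj(1) + 3*(4)*conj(-1) + 8*(0)*conj(0) + 6*(2)*conj(-1)]
      = (1/24)[(36) + (12) + (-12) + (0) + (-12)] = 24/24 = 1
  <chi_rho, chi_5> = (1/24)[1*(12)*conj(3) + 6*(2)*conj(-1) + 3*(4)*conj(-1) + 8*(0)*conj(0) + 6*(2)*conj(1)]
      = (1/24)[(36) + (-12) + (-12) + (0) + (12)] = 24/24 = 1
Dimension check: dim(rho) = sum (mult * dim) = 2*1 + 0*1 + 2*2 + 1*3 + 1*3 = 12 = chi_rho(e) = 12.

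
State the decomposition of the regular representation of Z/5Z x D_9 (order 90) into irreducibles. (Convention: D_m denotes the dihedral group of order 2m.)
Each irreducible V_i of dimension d_i appears with multiplicity d_i, i.e. rho_reg = (direct sum over all irreducibles V_i) d_i V_i. The irreducible dimensions for Z/5Z x D_9 are 1, 1, 1, 1, 1, 1, 1, 1, 1, 1, 2, 2, 2, 2, 2, 2, 2, 2, 2, 2, 2, 2, 2, 2, 2, 2, 2, 2, 2, 2: 10 irreducibles of dimension 1, each with multiplicity 1; 20 irreducibles of dimension 2, each with multiplicity 2. Total dimension 10*1*1 + 20*2*2 = 90 = |G|.

Reasoning: General theorem: in the regular representation of a finite group G, each irreducible appears with multiplicity equal to its dimension. Check: dim(rho_reg) = sum d_i^2 = 1 + 1 + 1 + 1 + 1 + 1 + 1 + 1 + 1 + 1 + 4 + 4 + 4 + 4 + 4 + 4 + 4 + 4 + 4 + 4 + 4 + 4 + 4 + 4 + 4 + 4 + 4 + 4 + 4 + 4 = 90 = |G|.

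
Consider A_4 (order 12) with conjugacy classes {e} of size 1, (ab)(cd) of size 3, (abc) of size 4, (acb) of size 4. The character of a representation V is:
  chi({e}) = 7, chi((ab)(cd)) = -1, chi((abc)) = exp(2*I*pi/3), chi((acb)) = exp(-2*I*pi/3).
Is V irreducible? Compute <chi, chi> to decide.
Not irreducible (reducible): <chi, chi> = 5 > 1.

Explanation: <chi, chi> = (1/|G|) sum_C |C| * |chi(C)|^2 = (1/12)[1*|7|^2 + 3*|-1|^2 + 4*|exp(2*I*pi/3)|^2 + 4*|exp(-2*I*pi/3)|^2]
  = (1/12)[(49) + (3) + (4) + (4)] = 60/12 = 5.
(Exp terms are combined using exp(i*s)*conj(exp(i*t)) = exp(i*(s-t)), and sums of them are collapsed using the identity that for every m > 1 the m distinct m-th roots of unity sum to 0, e.g. 1 + exp(2*I*pi/3) + exp(-2*I*pi/3) = 0.)
A character is irreducible iff <chi, chi> = 1, so this representation is reducible.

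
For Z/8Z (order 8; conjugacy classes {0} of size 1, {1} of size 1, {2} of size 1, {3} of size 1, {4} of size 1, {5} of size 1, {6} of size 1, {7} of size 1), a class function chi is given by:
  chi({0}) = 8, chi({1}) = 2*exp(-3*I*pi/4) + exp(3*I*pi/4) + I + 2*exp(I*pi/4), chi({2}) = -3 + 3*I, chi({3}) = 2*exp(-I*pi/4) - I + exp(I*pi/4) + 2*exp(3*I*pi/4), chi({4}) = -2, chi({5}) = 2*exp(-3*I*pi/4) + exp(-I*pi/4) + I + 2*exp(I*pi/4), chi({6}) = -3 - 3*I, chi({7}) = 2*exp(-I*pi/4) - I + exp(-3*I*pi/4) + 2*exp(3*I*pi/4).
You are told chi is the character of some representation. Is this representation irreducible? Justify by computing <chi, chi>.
Not irreducible (reducible): <chi, chi> = 14 > 1.

Explanation: <chi, chi> = (1/|G|) sum_C |C| * |chi(C)|^2 = (1/8)[1*|8|^2 + 1*|2*exp(-3*I*pi/4) + exp(3*I*pi/4) + I + 2*exp(I*pi/4)|^2 + 1*|-3 + 3*I|^2 + 1*|2*exp(-I*pi/4) - I + exp(I*pi/4) + 2*exp(3*I*pi/4)|^2 + 1*|-2|^2 + 1*|2*exp(-3*I*pi/4) + exp(-I*pi/4) + I + 2*exp(I*pi/4)|^2 + 1*|-3 - 3*I|^2 + 1*|2*exp(-I*pi/4) - I + exp(-3*I*pi/4) + 2*exp(3*I*pi/4)|^2]
  = (1/8)[(64) + (2 - 2*exp(3*I*pi/4) + exp(-3*I*pi/4) - exp(-I*pi/4) + 2*exp(I*pi/4)) + (18) + (2 + 2*exp(-3*I*pi/4) - exp(3*I*pi/4) + exp(I*pi/4) - 2*exp(-I*pi/4)) + (4) + (2 + 2*exp(-3*I*pi/4) - exp(3*I*pi/4) + exp(I*pi/4) - 2*exp(-I*pi/4)) + (18) + (2 - 2*exp(3*I*pi/4) + exp(-3*I*pi/4) - exp(-I*pi/4) + 2*exp(I*pi/4))] = 112/8 = 14.
(Exp terms are combined using exp(i*s)*conj(exp(i*t)) = exp(i*(s-t)), and sums of them are collapsed using the identity that for every m > 1 the m distinct m-th roots of unity sum to 0, e.g. 1 + exp(2*I*pi/3) + exp(-2*I*pi/3) = 0.)
A character is irreducible iff <chi, chi> = 1, so this representation is reducible.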